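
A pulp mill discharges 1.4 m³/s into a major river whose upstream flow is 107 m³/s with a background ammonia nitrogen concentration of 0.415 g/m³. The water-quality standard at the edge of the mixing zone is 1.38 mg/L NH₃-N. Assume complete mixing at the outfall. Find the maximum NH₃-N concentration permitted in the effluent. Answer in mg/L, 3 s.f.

75.1 mg/L

Mass balance: 1.38·108.4 = 1.4·Cₑ + 107·0.415.
Cₑ = (149.6 − 44.41) / 1.4 = 75.13 mg/L.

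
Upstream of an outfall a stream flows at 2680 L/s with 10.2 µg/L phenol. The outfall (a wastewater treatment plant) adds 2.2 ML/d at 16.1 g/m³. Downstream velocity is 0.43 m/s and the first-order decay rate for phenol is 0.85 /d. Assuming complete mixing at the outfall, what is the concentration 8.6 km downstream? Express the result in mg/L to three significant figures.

2.2 ML/d = 0.02546 m³/s.
2680 L/s = 2.68 m³/s.
10.2 µg/L = 0.0102 mg/L.
After complete mixing, C₀ = (0.02546·16.1 + 2.68·0.0102) / 2.705 = 0.1616 mg/L.
Travel time t = 8600 m / 0.43 m/s = 2e+04 s = 0.2315 d.
C = 0.1616·exp(−0.85·0.2315) = 0.1616·0.8214 = 0.1328 mg/L.

0.133 mg/L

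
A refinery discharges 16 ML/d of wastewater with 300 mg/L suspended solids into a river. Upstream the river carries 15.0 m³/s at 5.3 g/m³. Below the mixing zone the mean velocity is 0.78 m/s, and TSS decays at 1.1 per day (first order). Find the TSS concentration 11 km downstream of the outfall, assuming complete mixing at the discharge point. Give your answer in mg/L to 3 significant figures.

16 ML/d = 0.1852 m³/s.
After complete mixing, C₀ = (0.1852·300 + 15·5.3) / 15.19 = 8.894 mg/L.
Travel time t = 1.1e+04 m / 0.78 m/s = 1.41e+04 s = 0.1632 d.
C = 8.894·exp(−1.1·0.1632) = 8.894·0.8356 = 7.432 mg/L.

7.43 mg/L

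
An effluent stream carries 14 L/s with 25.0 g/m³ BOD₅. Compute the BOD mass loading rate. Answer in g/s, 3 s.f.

14 L/s = 0.014 m³/s.
Mass flux = Q·C = 0.014 m³/s × 25 g/m³ = 0.35 g/s.

0.350 g/s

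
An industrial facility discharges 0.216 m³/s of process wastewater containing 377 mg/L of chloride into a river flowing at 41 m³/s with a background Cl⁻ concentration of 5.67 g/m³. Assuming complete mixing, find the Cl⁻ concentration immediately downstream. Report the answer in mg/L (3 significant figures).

7.62 mg/L

Conservation of mass across the mixing zone: C = (0.216·377 + 41·5.67) / (0.216 + 41) = 313.9/41.22 = 7.616 mg/L.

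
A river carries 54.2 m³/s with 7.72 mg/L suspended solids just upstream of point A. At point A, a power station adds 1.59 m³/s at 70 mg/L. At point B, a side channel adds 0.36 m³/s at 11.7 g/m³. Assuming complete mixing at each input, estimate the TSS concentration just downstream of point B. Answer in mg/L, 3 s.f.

After input A: C = (54.2·7.72 + 1.59·70) / 55.79 = 9.495 mg/L.
After input B: C = (55.79·9.495 + 0.36·11.7) / 56.15 = 9.509 mg/L.

9.51 mg/L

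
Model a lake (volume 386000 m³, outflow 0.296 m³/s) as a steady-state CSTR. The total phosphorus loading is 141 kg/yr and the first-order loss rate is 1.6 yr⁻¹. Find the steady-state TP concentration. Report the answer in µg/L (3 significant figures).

Outflow Q = 0.296 m³/s × 3.156e+07 s/yr = 9.341e+06 m³/yr.
Steady-state CSTR mass balance: W = Q·C + k·V·C, so C = W/(Q + kV).
Q + kV = 9.341e+06 + 1.6·386000 = 9.959e+06 m³/yr.
C = 141/9.959e+06 = 1.416e-05 kg/m³ = 0.01416 mg/L = 14.16 µg/L.

14.2 µg/L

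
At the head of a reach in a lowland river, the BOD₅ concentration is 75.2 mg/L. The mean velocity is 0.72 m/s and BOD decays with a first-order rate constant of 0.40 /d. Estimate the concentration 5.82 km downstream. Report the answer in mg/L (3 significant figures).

72.4 mg/L

Travel time t = 5.82 km / 0.72 m/s = 5820/0.72 = 8083 s = 0.09356 d.
First-order decay: C = 75.2·exp(−0.40·0.09356) = 75.2·0.9633 = 72.44 mg/L.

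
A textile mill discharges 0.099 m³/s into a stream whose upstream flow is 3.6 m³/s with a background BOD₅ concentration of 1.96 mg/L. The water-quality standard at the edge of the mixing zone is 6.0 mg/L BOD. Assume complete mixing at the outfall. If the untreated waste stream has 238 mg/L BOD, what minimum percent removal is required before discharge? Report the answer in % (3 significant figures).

Mass balance: 6·3.699 = 0.099·Cₑ + 3.6·1.96.
Cₑ = (22.19 − 7.056) / 0.099 = 152.9 mg/L.
Required removal = 1 − 152.9/238 = 35.75 %.

35.8 %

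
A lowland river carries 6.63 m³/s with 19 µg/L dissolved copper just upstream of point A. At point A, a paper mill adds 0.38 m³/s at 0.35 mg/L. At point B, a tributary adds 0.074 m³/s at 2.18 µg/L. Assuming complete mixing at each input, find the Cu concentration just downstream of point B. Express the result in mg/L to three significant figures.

19 µg/L = 0.019 mg/L.
After input A: C = (6.63·0.019 + 0.38·0.35) / 7.01 = 0.03694 mg/L.
2.18 µg/L = 0.00218 mg/L.
After input B: C = (7.01·0.03694 + 0.074·0.00218) / 7.084 = 0.03658 mg/L.

0.0366 mg/L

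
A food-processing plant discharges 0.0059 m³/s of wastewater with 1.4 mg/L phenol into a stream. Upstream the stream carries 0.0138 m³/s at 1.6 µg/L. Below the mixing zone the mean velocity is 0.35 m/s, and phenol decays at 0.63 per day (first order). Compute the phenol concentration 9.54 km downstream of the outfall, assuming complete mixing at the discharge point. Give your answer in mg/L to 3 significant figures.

1.6 µg/L = 0.0016 mg/L.
After complete mixing, C₀ = (0.0059·1.4 + 0.0138·0.0016) / 0.0197 = 0.4204 mg/L.
Travel time t = 9540 m / 0.35 m/s = 2.726e+04 s = 0.3155 d.
C = 0.4204·exp(−0.63·0.3155) = 0.4204·0.8198 = 0.3446 mg/L.

0.345 mg/L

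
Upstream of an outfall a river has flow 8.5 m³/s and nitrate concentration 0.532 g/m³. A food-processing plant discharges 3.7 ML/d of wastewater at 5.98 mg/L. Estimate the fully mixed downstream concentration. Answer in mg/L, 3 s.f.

0.559 mg/L

3.7 ML/d = 0.04282 m³/s.
Flow-weighted mixing gives C = (0.04282·5.98 + 8.5·0.532) / (0.04282 + 8.5) = 4.778/8.543 = 0.5593 mg/L.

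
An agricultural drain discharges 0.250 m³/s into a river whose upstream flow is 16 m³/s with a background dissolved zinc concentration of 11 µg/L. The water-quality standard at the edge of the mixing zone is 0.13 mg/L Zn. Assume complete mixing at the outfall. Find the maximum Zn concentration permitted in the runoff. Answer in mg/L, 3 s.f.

7.75 mg/L

11 µg/L = 0.011 mg/L.
Mass balance: 0.13·16.25 = 0.25·Cₑ + 16·0.011.
Cₑ = (2.113 − 0.176) / 0.25 = 7.746 mg/L.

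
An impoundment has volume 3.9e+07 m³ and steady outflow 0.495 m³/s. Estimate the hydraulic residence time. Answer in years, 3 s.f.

Q = 0.495 m³/s × 3.156e+07 s/yr = 1.562e+07 m³/yr.
Hydraulic residence time τ = V/Q = 3.9e+07/1.562e+07 = 2.497 yr.

2.50 yr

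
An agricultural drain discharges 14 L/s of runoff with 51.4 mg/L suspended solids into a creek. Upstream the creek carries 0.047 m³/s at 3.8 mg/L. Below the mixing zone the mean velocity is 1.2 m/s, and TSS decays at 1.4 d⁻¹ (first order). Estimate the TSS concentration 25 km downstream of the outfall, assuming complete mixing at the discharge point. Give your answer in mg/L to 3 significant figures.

10.5 mg/L

14 L/s = 0.014 m³/s.
After complete mixing, C₀ = (0.014·51.4 + 0.047·3.8) / 0.061 = 14.72 mg/L.
Travel time t = 2.5e+04 m / 1.2 m/s = 2.083e+04 s = 0.2411 d.
C = 14.72·exp(−1.4·0.2411) = 14.72·0.7135 = 10.51 mg/L.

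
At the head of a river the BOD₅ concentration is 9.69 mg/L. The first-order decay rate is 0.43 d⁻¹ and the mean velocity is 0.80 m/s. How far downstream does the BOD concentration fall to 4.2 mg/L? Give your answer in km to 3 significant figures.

From C = C₀·e^(−kt), t = ln(C₀/C)/k = ln(9.69/4.2)/0.43 = 0.836/0.43 = 1.944 d.
Distance = v·t = 0.80 m/s × 1.68e+05 s = 1.344e+05 m = 134.4 km.

134 km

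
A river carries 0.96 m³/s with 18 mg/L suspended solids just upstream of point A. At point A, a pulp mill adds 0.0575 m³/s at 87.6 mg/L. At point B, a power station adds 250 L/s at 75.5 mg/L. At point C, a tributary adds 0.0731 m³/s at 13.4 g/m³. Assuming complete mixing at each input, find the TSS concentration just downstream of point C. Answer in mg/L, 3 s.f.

After input A: C = (0.96·18 + 0.0575·87.6) / 1.018 = 21.93 mg/L.
250 L/s = 0.25 m³/s.
After input B: C = (1.018·21.93 + 0.25·75.5) / 1.268 = 32.5 mg/L.
After input C: C = (1.268·32.5 + 0.0731·13.4) / 1.341 = 31.46 mg/L.

31.5 mg/L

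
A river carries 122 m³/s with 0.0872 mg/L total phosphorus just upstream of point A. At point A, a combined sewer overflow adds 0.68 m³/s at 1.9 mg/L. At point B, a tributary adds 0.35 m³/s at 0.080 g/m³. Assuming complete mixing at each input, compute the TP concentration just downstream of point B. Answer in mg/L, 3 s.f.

After input A: C = (122·0.0872 + 0.68·1.9) / 122.7 = 0.09725 mg/L.
After input B: C = (122.7·0.09725 + 0.35·0.08) / 123 = 0.0972 mg/L.

0.0972 mg/L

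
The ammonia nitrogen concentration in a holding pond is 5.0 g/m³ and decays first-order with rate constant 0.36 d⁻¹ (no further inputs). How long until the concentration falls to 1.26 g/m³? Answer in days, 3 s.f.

3.83 d

t = ln(C₀/C)/k = ln(5.0/1.26)/0.36 = 1.378/0.36 = 3.829 d.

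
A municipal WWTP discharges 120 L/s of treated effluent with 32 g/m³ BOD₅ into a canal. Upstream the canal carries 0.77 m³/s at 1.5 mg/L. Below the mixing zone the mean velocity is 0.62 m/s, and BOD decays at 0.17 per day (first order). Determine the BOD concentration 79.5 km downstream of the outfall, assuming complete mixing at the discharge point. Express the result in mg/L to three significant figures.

120 L/s = 0.12 m³/s.
After complete mixing, C₀ = (0.12·32 + 0.77·1.5) / 0.89 = 5.612 mg/L.
Travel time t = 7.95e+04 m / 0.62 m/s = 1.282e+05 s = 1.484 d.
C = 5.612·exp(−0.17·1.484) = 5.612·0.777 = 4.361 mg/L.

4.36 mg/L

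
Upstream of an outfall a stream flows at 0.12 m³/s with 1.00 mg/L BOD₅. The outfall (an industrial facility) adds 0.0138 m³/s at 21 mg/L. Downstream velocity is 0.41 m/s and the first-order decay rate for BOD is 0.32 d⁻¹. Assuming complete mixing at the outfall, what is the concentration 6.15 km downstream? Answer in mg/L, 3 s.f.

2.90 mg/L

After complete mixing, C₀ = (0.0138·21 + 0.12·1) / 0.1338 = 3.063 mg/L.
Travel time t = 6150 m / 0.41 m/s = 1.5e+04 s = 0.1736 d.
C = 3.063·exp(−0.32·0.1736) = 3.063·0.946 = 2.897 mg/L.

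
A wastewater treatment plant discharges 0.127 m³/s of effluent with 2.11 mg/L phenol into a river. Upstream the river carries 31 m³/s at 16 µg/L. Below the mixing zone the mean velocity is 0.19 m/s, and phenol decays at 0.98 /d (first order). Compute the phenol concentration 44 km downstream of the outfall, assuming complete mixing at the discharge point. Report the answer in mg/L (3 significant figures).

16 µg/L = 0.016 mg/L.
After complete mixing, C₀ = (0.127·2.11 + 31·0.016) / 31.13 = 0.02454 mg/L.
Travel time t = 4.4e+04 m / 0.19 m/s = 2.316e+05 s = 2.68 d.
C = 0.02454·exp(−0.98·2.68) = 0.02454·0.07232 = 0.001775 mg/L.

0.00177 mg/L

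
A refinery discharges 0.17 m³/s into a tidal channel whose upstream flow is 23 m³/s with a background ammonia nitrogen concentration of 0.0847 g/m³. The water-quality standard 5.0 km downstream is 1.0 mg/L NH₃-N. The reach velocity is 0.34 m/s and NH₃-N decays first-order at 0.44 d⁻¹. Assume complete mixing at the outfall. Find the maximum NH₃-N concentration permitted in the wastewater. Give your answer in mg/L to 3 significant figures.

Travel time to the compliance point: t = 5000/0.34 = 1.471e+04 s = 0.1702 d; decay factor exp(−0.44·0.1702) = 0.9278.
So the concentration just after mixing may be at most 1/0.9278 = 1.078 mg/L.
Mass balance: 1.078·23.17 = 0.17·Cₑ + 23·0.0847.
Cₑ = (24.97 − 1.948) / 0.17 = 135.4 mg/L.

135 mg/L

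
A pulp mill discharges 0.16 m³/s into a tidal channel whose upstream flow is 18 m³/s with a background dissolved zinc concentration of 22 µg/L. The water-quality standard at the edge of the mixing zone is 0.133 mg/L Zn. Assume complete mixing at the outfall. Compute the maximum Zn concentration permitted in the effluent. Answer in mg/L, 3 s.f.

12.6 mg/L

22 µg/L = 0.022 mg/L.
Mass balance: 0.133·18.16 = 0.16·Cₑ + 18·0.022.
Cₑ = (2.415 − 0.396) / 0.16 = 12.62 mg/L.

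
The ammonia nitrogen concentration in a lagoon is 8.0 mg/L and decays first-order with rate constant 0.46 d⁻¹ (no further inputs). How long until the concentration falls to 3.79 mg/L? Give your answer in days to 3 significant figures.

t = ln(C₀/C)/k = ln(8.0/3.79)/0.46 = 0.7471/0.46 = 1.624 d.

1.62 d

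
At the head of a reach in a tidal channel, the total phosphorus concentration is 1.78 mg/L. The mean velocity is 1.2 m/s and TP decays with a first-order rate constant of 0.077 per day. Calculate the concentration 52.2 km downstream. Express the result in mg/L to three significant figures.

Travel time t = 52.2 km / 1.2 m/s = 5.22e+04/1.2 = 4.35e+04 s = 0.5035 d.
First-order decay: C = 1.78·exp(−0.077·0.5035) = 1.78·0.962 = 1.712 mg/L.

1.71 mg/L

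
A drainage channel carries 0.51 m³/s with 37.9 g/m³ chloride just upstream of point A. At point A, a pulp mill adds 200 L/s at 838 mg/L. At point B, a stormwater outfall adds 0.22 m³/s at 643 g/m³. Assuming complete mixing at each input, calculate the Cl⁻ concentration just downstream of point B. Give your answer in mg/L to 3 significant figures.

200 L/s = 0.2 m³/s.
After input A: C = (0.51·37.9 + 0.2·838) / 0.71 = 263.3 mg/L.
After input B: C = (0.71·263.3 + 0.22·643) / 0.93 = 353.1 mg/L.

353 mg/L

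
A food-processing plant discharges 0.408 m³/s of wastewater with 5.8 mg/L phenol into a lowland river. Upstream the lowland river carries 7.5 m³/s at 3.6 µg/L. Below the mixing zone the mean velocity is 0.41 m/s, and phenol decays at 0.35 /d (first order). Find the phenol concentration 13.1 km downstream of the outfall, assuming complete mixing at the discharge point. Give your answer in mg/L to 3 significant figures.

0.266 mg/L

3.6 µg/L = 0.0036 mg/L.
After complete mixing, C₀ = (0.408·5.8 + 7.5·0.0036) / 7.908 = 0.3027 mg/L.
Travel time t = 1.31e+04 m / 0.41 m/s = 3.195e+04 s = 0.3698 d.
C = 0.3027·exp(−0.35·0.3698) = 0.3027·0.8786 = 0.2659 mg/L.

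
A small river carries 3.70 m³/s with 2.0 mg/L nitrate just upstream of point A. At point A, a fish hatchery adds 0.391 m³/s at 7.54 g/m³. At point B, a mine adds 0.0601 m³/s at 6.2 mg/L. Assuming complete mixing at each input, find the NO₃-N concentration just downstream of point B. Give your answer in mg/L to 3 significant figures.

2.58 mg/L

After input A: C = (3.7·2 + 0.391·7.54) / 4.091 = 2.529 mg/L.
After input B: C = (4.091·2.529 + 0.0601·6.2) / 4.151 = 2.583 mg/L.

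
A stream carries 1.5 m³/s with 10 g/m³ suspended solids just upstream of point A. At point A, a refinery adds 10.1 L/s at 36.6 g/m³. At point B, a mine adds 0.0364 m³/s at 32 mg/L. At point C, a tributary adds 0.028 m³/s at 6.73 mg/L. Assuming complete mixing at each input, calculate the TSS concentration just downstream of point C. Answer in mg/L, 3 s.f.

10.1 L/s = 0.0101 m³/s.
After input A: C = (1.5·10 + 0.0101·36.6) / 1.51 = 10.18 mg/L.
After input B: C = (1.51·10.18 + 0.0364·32) / 1.546 = 10.69 mg/L.
After input C: C = (1.546·10.69 + 0.028·6.73) / 1.575 = 10.62 mg/L.

10.6 mg/L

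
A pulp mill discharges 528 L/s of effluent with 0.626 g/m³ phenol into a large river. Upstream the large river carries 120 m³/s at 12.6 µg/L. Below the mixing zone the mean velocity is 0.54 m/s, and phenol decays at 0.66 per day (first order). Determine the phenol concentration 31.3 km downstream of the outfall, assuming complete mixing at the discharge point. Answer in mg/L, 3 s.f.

528 L/s = 0.528 m³/s.
12.6 µg/L = 0.0126 mg/L.
After complete mixing, C₀ = (0.528·0.626 + 120·0.0126) / 120.5 = 0.01529 mg/L.
Travel time t = 3.13e+04 m / 0.54 m/s = 5.796e+04 s = 0.6709 d.
C = 0.01529·exp(−0.66·0.6709) = 0.01529·0.6423 = 0.009818 mg/L.

0.00982 mg/L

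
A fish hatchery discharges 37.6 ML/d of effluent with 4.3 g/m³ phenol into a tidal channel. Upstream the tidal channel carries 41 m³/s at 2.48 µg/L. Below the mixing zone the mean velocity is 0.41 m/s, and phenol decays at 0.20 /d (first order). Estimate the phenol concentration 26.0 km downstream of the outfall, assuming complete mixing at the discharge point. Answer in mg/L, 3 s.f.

0.0411 mg/L

37.6 ML/d = 0.4352 m³/s.
2.48 µg/L = 0.00248 mg/L.
After complete mixing, C₀ = (0.4352·4.3 + 41·0.00248) / 41.44 = 0.04762 mg/L.
Travel time t = 2.6e+04 m / 0.41 m/s = 6.341e+04 s = 0.734 d.
C = 0.04762·exp(−0.20·0.734) = 0.04762·0.8635 = 0.04112 mg/L.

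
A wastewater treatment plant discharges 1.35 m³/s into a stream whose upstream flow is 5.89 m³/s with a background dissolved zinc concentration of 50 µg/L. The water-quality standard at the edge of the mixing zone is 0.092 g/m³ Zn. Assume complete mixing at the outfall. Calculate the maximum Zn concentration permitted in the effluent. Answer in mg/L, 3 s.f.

0.275 mg/L

50 µg/L = 0.05 mg/L.
Mass balance: 0.092·7.24 = 1.35·Cₑ + 5.89·0.05.
Cₑ = (0.6661 − 0.2945) / 1.35 = 0.2752 mg/L.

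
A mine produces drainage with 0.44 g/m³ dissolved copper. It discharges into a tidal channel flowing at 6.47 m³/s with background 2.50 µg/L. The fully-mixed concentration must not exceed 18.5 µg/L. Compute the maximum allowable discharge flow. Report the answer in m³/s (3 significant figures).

2.50 µg/L = 0.0025 mg/L.
18.5 µg/L = 0.0185 mg/L.
Mass balance at complete mixing: C_std·(Q_w + Q_r) = Q_w·C_e + Q_r·C_b.
Rearranging, Q_w = Q_r·(C_std − C_b)/(C_e − C_std) = 6.47·(0.0185 − 0.0025) / (0.44 − 0.0185) = 0.2456 m³/s.

0.246 m³/s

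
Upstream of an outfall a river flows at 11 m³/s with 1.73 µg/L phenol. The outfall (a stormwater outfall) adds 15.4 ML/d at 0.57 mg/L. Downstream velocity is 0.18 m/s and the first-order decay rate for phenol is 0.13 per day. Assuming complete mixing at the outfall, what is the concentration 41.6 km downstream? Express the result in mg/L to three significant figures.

15.4 ML/d = 0.1782 m³/s.
1.73 µg/L = 0.00173 mg/L.
After complete mixing, C₀ = (0.1782·0.57 + 11·0.00173) / 11.18 = 0.01079 mg/L.
Travel time t = 4.16e+04 m / 0.18 m/s = 2.311e+05 s = 2.675 d.
C = 0.01079·exp(−0.13·2.675) = 0.01079·0.7063 = 0.007622 mg/L.

0.00762 mg/L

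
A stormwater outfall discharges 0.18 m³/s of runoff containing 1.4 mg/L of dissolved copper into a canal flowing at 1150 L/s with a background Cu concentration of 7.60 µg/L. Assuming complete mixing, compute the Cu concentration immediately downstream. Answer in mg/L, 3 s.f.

0.196 mg/L

1150 L/s = 1.15 m³/s.
7.60 µg/L = 0.0076 mg/L.
Conservation of mass across the mixing zone: C = (0.18·1.4 + 1.15·0.0076) / (0.18 + 1.15) = 0.2607/1.33 = 0.196 mg/L.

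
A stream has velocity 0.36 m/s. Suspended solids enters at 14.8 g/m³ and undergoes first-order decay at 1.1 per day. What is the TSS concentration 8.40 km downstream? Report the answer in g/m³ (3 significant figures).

11.0 g/m³

Travel time t = 8.40 km / 0.36 m/s = 8400/0.36 = 2.333e+04 s = 0.2701 d.
First-order decay: C = 14.8·exp(−1.1·0.2701) = 14.8·0.743 = 11 g/m³.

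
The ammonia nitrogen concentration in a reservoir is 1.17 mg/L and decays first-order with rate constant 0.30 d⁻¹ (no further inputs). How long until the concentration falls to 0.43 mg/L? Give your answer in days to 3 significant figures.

t = ln(C₀/C)/k = ln(1.17/0.43)/0.30 = 1.001/0.30 = 3.337 d.

3.34 d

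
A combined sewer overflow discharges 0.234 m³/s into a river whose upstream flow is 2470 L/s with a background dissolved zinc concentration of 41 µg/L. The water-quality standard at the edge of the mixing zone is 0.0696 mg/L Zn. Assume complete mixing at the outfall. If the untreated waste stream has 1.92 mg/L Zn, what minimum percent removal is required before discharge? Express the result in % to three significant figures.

80.7 %

2470 L/s = 2.47 m³/s.
41 µg/L = 0.041 mg/L.
Mass balance: 0.0696·2.704 = 0.234·Cₑ + 2.47·0.041.
Cₑ = (0.1882 − 0.1013) / 0.234 = 0.3715 mg/L.
Required removal = 1 − 0.3715/1.92 = 80.65 %.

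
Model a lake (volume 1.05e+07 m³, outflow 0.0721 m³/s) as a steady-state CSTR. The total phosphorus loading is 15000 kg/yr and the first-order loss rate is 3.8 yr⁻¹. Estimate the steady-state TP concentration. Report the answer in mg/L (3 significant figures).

0.356 mg/L

Outflow Q = 0.0721 m³/s × 3.156e+07 s/yr = 2.275e+06 m³/yr.
Steady-state CSTR mass balance: W = Q·C + k·V·C, so C = W/(Q + kV).
Q + kV = 2.275e+06 + 3.8·1.05e+07 = 4.218e+07 m³/yr.
C = 15000/4.218e+07 = 0.0003557 kg/m³ = 0.3557 mg/L.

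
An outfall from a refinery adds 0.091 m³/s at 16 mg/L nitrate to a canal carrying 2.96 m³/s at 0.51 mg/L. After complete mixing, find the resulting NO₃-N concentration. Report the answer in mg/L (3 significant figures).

Flow-weighted mixing gives C = (0.091·16 + 2.96·0.51) / (0.091 + 2.96) = 2.966/3.051 = 0.972 mg/L.

0.972 mg/L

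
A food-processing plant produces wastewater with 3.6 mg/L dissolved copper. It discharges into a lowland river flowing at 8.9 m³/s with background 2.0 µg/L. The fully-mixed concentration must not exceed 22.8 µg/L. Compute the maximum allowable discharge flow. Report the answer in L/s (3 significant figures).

2.0 µg/L = 0.002 mg/L.
22.8 µg/L = 0.0228 mg/L.
Mass balance at complete mixing: C_std·(Q_w + Q_r) = Q_w·C_e + Q_r·C_b.
Rearranging, Q_w = Q_r·(C_std − C_b)/(C_e − C_std) = 8.9·(0.0228 − 0.002) / (3.6 − 0.0228) = 0.05175 m³/s.
= 51.75 L/s.

51.7 L/s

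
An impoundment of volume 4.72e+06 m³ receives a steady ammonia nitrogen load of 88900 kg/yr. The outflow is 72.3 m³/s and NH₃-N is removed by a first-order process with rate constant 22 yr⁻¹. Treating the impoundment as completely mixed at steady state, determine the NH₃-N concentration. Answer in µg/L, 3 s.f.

37.3 µg/L

Outflow Q = 72.3 m³/s × 3.156e+07 s/yr = 2.282e+09 m³/yr.
Steady-state CSTR mass balance: W = Q·C + k·V·C, so C = W/(Q + kV).
Q + kV = 2.282e+09 + 22·4.72e+06 = 2.385e+09 m³/yr.
C = 88900/2.385e+09 = 3.727e-05 kg/m³ = 0.03727 mg/L = 37.27 µg/L.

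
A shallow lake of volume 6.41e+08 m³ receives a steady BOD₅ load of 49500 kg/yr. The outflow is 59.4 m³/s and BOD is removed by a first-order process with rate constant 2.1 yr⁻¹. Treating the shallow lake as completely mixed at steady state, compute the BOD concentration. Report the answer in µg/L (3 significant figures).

Outflow Q = 59.4 m³/s × 3.156e+07 s/yr = 1.875e+09 m³/yr.
Steady-state CSTR mass balance: W = Q·C + k·V·C, so C = W/(Q + kV).
Q + kV = 1.875e+09 + 2.1·6.41e+08 = 3.221e+09 m³/yr.
C = 49500/3.221e+09 = 1.537e-05 kg/m³ = 0.01537 mg/L = 15.37 µg/L.

15.4 µg/L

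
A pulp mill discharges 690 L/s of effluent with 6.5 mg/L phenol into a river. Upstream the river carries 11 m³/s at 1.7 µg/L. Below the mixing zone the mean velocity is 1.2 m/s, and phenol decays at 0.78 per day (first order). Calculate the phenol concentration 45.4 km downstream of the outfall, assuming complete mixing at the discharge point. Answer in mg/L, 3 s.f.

690 L/s = 0.69 m³/s.
1.7 µg/L = 0.0017 mg/L.
After complete mixing, C₀ = (0.69·6.5 + 11·0.0017) / 11.69 = 0.3853 mg/L.
Travel time t = 4.54e+04 m / 1.2 m/s = 3.783e+04 s = 0.4379 d.
C = 0.3853·exp(−0.78·0.4379) = 0.3853·0.7107 = 0.2738 mg/L.

0.274 mg/L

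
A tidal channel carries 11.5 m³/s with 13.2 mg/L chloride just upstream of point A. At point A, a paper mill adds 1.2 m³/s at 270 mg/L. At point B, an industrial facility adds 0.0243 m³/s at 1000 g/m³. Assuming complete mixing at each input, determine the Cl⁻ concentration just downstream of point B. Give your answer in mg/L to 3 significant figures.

After input A: C = (11.5·13.2 + 1.2·270) / 12.7 = 37.46 mg/L.
After input B: C = (12.7·37.46 + 0.0243·1000) / 12.72 = 39.3 mg/L.

39.3 mg/L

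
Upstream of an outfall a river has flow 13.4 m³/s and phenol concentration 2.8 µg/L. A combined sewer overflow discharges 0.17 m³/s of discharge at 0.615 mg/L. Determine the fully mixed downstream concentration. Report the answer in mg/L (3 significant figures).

0.0105 mg/L

2.8 µg/L = 0.0028 mg/L.
By mass balance at complete mixing, C = (0.17·0.615 + 13.4·0.0028) / (0.17 + 13.4) = 0.1421/13.57 = 0.01047 mg/L.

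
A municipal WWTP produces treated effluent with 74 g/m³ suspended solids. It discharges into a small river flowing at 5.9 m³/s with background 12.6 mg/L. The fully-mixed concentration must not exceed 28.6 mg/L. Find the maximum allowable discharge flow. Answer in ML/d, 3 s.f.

180 ML/d

Mass balance at complete mixing: C_std·(Q_w + Q_r) = Q_w·C_e + Q_r·C_b.
Rearranging, Q_w = Q_r·(C_std − C_b)/(C_e − C_std) = 5.9·(28.6 − 12.6) / (74 − 28.6) = 2.079 m³/s.
= 179.7 ML/d.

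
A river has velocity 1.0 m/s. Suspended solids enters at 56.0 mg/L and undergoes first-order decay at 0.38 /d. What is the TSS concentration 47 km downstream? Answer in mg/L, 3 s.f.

45.5 mg/L

Travel time t = 47 km / 1.0 m/s = 4.7e+04/1.0 = 4.7e+04 s = 0.544 d.
First-order decay: C = 56.0·exp(−0.38·0.544) = 56.0·0.8133 = 45.54 mg/L.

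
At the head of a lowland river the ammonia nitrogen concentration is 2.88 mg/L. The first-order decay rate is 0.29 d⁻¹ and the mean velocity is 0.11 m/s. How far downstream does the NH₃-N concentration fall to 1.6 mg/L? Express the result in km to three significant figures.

From C = C₀·e^(−kt), t = ln(C₀/C)/k = ln(2.88/1.6)/0.29 = 0.5878/0.29 = 2.027 d.
Distance = v·t = 0.11 m/s × 1.751e+05 s = 1.926e+04 m = 19.26 km.

19.3 km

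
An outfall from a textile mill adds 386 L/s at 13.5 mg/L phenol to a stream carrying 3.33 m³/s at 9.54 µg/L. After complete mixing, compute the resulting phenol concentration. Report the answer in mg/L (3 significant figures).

1.41 mg/L

386 L/s = 0.386 m³/s.
9.54 µg/L = 0.00954 mg/L.
Flow-weighted mixing gives C = (0.386·13.5 + 3.33·0.00954) / (0.386 + 3.33) = 5.243/3.716 = 1.411 mg/L.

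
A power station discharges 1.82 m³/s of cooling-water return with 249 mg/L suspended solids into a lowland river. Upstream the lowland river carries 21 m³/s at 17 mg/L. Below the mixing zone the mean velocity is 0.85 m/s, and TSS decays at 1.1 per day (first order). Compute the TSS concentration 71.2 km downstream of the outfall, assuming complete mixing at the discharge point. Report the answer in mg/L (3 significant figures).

12.2 mg/L

After complete mixing, C₀ = (1.82·249 + 21·17) / 22.82 = 35.5 mg/L.
Travel time t = 7.12e+04 m / 0.85 m/s = 8.376e+04 s = 0.9695 d.
C = 35.5·exp(−1.1·0.9695) = 35.5·0.3442 = 12.22 mg/L.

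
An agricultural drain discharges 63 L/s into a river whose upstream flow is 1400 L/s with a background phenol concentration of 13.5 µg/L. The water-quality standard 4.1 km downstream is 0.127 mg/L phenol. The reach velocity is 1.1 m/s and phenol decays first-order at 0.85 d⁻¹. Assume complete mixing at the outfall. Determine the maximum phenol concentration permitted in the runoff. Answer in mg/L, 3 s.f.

2.76 mg/L

63 L/s = 0.063 m³/s.
1400 L/s = 1.4 m³/s.
13.5 µg/L = 0.0135 mg/L.
Travel time to the compliance point: t = 4100/1.1 = 3727 s = 0.04314 d; decay factor exp(−0.85·0.04314) = 0.964.
So the concentration just after mixing may be at most 0.127/0.964 = 0.1317 mg/L.
Mass balance: 0.1317·1.463 = 0.063·Cₑ + 1.4·0.0135.
Cₑ = (0.1927 − 0.0189) / 0.063 = 2.759 mg/L.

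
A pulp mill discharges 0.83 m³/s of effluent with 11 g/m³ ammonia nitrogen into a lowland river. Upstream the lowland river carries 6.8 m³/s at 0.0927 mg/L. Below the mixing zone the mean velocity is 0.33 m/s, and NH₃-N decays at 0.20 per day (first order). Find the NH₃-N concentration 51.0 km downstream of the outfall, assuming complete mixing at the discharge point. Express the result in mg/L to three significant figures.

0.894 mg/L

After complete mixing, C₀ = (0.83·11 + 6.8·0.0927) / 7.63 = 1.279 mg/L.
Travel time t = 5.1e+04 m / 0.33 m/s = 1.545e+05 s = 1.789 d.
C = 1.279·exp(−0.20·1.789) = 1.279·0.6993 = 0.8945 mg/L.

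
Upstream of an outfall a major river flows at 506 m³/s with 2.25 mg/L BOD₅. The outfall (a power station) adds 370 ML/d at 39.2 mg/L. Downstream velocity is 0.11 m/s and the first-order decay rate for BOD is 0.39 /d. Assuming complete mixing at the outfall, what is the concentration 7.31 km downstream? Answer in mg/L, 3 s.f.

1.90 mg/L

370 ML/d = 4.282 m³/s.
After complete mixing, C₀ = (4.282·39.2 + 506·2.25) / 510.3 = 2.56 mg/L.
Travel time t = 7310 m / 0.11 m/s = 6.645e+04 s = 0.7691 d.
C = 2.56·exp(−0.39·0.7691) = 2.56·0.7408 = 1.897 mg/L.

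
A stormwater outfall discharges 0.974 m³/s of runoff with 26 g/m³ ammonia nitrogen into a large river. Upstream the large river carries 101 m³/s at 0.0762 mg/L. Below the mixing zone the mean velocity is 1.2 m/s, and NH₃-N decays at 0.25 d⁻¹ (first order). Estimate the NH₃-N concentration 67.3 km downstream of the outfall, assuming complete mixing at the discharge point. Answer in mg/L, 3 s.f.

0.275 mg/L

After complete mixing, C₀ = (0.974·26 + 101·0.0762) / 102 = 0.3238 mg/L.
Travel time t = 6.73e+04 m / 1.2 m/s = 5.608e+04 s = 0.6491 d.
C = 0.3238·exp(−0.25·0.6491) = 0.3238·0.8502 = 0.2753 mg/L.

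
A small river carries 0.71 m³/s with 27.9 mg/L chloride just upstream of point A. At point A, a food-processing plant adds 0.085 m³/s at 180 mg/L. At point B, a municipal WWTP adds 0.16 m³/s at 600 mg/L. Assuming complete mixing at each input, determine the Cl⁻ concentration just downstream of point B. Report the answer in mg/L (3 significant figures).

After input A: C = (0.71·27.9 + 0.085·180) / 0.795 = 44.16 mg/L.
After input B: C = (0.795·44.16 + 0.16·600) / 0.955 = 137.3 mg/L.

137 mg/L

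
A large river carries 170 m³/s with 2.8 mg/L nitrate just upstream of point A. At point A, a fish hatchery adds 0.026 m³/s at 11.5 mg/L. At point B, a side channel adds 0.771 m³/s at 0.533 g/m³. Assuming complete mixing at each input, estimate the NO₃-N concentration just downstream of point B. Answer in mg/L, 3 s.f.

After input A: C = (170·2.8 + 0.026·11.5) / 170 = 2.801 mg/L.
After input B: C = (170·2.801 + 0.771·0.533) / 170.8 = 2.791 mg/L.

2.79 mg/L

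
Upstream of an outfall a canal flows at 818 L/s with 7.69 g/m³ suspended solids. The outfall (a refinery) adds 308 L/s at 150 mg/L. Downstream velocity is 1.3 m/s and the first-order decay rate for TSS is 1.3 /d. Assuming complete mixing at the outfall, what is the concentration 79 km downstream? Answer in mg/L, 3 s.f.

308 L/s = 0.308 m³/s.
818 L/s = 0.818 m³/s.
After complete mixing, C₀ = (0.308·150 + 0.818·7.69) / 1.126 = 46.62 mg/L.
Travel time t = 7.9e+04 m / 1.3 m/s = 6.077e+04 s = 0.7033 d.
C = 46.62·exp(−1.3·0.7033) = 46.62·0.4008 = 18.68 mg/L.

18.7 mg/L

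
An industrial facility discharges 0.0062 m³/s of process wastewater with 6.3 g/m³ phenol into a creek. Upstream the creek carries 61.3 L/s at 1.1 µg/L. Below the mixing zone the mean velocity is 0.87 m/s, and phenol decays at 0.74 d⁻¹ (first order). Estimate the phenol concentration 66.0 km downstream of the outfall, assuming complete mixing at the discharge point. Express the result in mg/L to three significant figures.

0.303 mg/L

61.3 L/s = 0.0613 m³/s.
1.1 µg/L = 0.0011 mg/L.
After complete mixing, C₀ = (0.0062·6.3 + 0.0613·0.0011) / 0.0675 = 0.5797 mg/L.
Travel time t = 6.6e+04 m / 0.87 m/s = 7.586e+04 s = 0.878 d.
C = 0.5797·exp(−0.74·0.878) = 0.5797·0.5222 = 0.3027 mg/L.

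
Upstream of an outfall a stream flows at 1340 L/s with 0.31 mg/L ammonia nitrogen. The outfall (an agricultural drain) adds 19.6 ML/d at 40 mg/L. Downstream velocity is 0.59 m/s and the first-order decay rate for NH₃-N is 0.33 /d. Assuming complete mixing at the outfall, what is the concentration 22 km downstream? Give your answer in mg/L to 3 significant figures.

5.25 mg/L

19.6 ML/d = 0.2269 m³/s.
1340 L/s = 1.34 m³/s.
After complete mixing, C₀ = (0.2269·40 + 1.34·0.31) / 1.567 = 6.056 mg/L.
Travel time t = 2.2e+04 m / 0.59 m/s = 3.729e+04 s = 0.4316 d.
C = 6.056·exp(−0.33·0.4316) = 6.056·0.8673 = 5.252 mg/L.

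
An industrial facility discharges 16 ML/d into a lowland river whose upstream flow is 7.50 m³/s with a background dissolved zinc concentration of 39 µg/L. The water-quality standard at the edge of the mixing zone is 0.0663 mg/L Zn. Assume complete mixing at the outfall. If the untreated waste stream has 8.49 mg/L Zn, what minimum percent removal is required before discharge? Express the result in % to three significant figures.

16 ML/d = 0.1852 m³/s.
39 µg/L = 0.039 mg/L.
Mass balance: 0.0663·7.685 = 0.1852·Cₑ + 7.5·0.039.
Cₑ = (0.5095 − 0.2925) / 0.1852 = 1.172 mg/L.
Required removal = 1 − 1.172/8.49 = 86.2 %.

86.2 %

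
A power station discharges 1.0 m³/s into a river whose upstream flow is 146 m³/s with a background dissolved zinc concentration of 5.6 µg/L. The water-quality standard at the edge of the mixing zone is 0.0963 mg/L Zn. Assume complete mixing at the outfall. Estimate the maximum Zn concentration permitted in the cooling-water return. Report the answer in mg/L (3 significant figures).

5.6 µg/L = 0.0056 mg/L.
Mass balance: 0.0963·147 = 1·Cₑ + 146·0.0056.
Cₑ = (14.16 − 0.8176) / 1 = 13.34 mg/L.

13.3 mg/L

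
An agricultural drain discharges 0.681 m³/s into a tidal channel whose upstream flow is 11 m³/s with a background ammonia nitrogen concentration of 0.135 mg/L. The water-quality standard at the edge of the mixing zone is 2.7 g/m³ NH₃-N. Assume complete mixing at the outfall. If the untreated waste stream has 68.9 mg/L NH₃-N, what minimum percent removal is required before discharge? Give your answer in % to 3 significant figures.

35.9 %

Mass balance: 2.7·11.68 = 0.681·Cₑ + 11·0.135.
Cₑ = (31.54 − 1.485) / 0.681 = 44.13 mg/L.
Required removal = 1 − 44.13/68.9 = 35.95 %.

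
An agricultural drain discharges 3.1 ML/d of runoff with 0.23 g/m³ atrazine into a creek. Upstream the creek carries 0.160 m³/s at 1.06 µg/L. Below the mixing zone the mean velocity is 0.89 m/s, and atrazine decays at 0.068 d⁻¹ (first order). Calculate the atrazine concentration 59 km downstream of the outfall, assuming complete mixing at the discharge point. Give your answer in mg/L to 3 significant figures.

0.0408 mg/L

3.1 ML/d = 0.03588 m³/s.
1.06 µg/L = 0.00106 mg/L.
After complete mixing, C₀ = (0.03588·0.23 + 0.16·0.00106) / 0.1959 = 0.043 mg/L.
Travel time t = 5.9e+04 m / 0.89 m/s = 6.629e+04 s = 0.7673 d.
C = 0.043·exp(−0.068·0.7673) = 0.043·0.9492 = 0.04081 mg/L.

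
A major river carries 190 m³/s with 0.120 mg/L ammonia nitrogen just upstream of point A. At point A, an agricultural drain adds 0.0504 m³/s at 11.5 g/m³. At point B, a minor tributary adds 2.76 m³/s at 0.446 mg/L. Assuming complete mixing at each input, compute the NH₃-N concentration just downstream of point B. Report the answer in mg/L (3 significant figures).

0.128 mg/L

After input A: C = (190·0.12 + 0.0504·11.5) / 190.1 = 0.123 mg/L.
After input B: C = (190.1·0.123 + 2.76·0.446) / 192.8 = 0.1276 mg/L.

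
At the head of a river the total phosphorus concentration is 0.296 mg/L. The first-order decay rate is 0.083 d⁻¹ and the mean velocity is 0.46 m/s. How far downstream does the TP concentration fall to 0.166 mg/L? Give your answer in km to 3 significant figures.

From C = C₀·e^(−kt), t = ln(C₀/C)/k = ln(0.296/0.166)/0.083 = 0.5784/0.083 = 6.968 d.
Distance = v·t = 0.46 m/s × 6.021e+05 s = 2.769e+05 m = 276.9 km.

277 km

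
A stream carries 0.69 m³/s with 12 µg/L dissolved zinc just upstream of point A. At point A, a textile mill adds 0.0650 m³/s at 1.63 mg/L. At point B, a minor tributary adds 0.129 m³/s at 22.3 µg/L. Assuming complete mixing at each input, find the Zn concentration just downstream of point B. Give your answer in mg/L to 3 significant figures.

12 µg/L = 0.012 mg/L.
After input A: C = (0.69·0.012 + 0.065·1.63) / 0.755 = 0.1513 mg/L.
22.3 µg/L = 0.0223 mg/L.
After input B: C = (0.755·0.1513 + 0.129·0.0223) / 0.884 = 0.1325 mg/L.

0.132 mg/L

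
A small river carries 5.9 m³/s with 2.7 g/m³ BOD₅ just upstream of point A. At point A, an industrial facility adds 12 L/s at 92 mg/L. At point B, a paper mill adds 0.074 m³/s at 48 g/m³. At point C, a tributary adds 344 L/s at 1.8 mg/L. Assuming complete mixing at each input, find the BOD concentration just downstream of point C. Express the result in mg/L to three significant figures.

3.35 mg/L

12 L/s = 0.012 m³/s.
After input A: C = (5.9·2.7 + 0.012·92) / 5.912 = 2.881 mg/L.
After input B: C = (5.912·2.881 + 0.074·48) / 5.986 = 3.439 mg/L.
344 L/s = 0.344 m³/s.
After input C: C = (5.986·3.439 + 0.344·1.8) / 6.33 = 3.35 mg/L.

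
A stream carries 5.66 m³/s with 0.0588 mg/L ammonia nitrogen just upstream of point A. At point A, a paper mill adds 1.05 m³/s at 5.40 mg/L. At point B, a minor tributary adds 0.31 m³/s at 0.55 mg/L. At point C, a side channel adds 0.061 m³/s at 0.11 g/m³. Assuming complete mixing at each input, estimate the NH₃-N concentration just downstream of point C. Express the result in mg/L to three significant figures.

0.873 mg/L

After input A: C = (5.66·0.0588 + 1.05·5.4) / 6.71 = 0.8946 mg/L.
After input B: C = (6.71·0.8946 + 0.31·0.55) / 7.02 = 0.8794 mg/L.
After input C: C = (7.02·0.8794 + 0.061·0.11) / 7.081 = 0.8728 mg/L.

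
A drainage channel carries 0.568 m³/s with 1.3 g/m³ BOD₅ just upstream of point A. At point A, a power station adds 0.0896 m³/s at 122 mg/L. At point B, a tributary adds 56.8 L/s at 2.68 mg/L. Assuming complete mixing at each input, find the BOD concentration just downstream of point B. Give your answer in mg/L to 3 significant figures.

After input A: C = (0.568·1.3 + 0.0896·122) / 0.6576 = 17.75 mg/L.
56.8 L/s = 0.0568 m³/s.
After input B: C = (0.6576·17.75 + 0.0568·2.68) / 0.7144 = 16.55 mg/L.

16.5 mg/L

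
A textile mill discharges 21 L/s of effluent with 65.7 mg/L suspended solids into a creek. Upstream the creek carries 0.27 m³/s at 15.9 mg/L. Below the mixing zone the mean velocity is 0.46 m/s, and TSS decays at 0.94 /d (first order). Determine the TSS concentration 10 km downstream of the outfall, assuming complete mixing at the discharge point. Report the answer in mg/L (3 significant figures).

21 L/s = 0.021 m³/s.
After complete mixing, C₀ = (0.021·65.7 + 0.27·15.9) / 0.291 = 19.49 mg/L.
Travel time t = 1e+04 m / 0.46 m/s = 2.174e+04 s = 0.2516 d.
C = 19.49·exp(−0.94·0.2516) = 19.49·0.7894 = 15.39 mg/L.

15.4 mg/L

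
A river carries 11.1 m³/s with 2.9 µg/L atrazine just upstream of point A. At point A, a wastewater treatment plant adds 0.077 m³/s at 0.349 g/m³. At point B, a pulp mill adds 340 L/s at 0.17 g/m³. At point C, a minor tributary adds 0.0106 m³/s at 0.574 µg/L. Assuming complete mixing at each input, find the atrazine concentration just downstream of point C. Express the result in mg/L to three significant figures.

0.0101 mg/L

2.9 µg/L = 0.0029 mg/L.
After input A: C = (11.1·0.0029 + 0.077·0.349) / 11.18 = 0.005284 mg/L.
340 L/s = 0.34 m³/s.
After input B: C = (11.18·0.005284 + 0.34·0.17) / 11.52 = 0.01015 mg/L.
0.574 µg/L = 0.000574 mg/L.
After input C: C = (11.52·0.01015 + 0.0106·0.000574) / 11.53 = 0.01014 mg/L.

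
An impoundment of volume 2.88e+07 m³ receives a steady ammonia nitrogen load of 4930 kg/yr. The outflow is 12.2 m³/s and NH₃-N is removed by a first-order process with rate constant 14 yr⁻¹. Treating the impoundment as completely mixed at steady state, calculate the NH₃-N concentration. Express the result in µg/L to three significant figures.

Outflow Q = 12.2 m³/s × 3.156e+07 s/yr = 3.85e+08 m³/yr.
Steady-state CSTR mass balance: W = Q·C + k·V·C, so C = W/(Q + kV).
Q + kV = 3.85e+08 + 14·2.88e+07 = 7.882e+08 m³/yr.
C = 4930/7.882e+08 = 6.255e-06 kg/m³ = 0.006255 mg/L = 6.255 µg/L.

6.25 µg/L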